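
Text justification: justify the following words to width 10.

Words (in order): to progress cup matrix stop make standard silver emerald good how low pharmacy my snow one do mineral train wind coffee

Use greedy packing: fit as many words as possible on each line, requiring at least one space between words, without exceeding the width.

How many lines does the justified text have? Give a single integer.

Line 1: ['to'] (min_width=2, slack=8)
Line 2: ['progress'] (min_width=8, slack=2)
Line 3: ['cup', 'matrix'] (min_width=10, slack=0)
Line 4: ['stop', 'make'] (min_width=9, slack=1)
Line 5: ['standard'] (min_width=8, slack=2)
Line 6: ['silver'] (min_width=6, slack=4)
Line 7: ['emerald'] (min_width=7, slack=3)
Line 8: ['good', 'how'] (min_width=8, slack=2)
Line 9: ['low'] (min_width=3, slack=7)
Line 10: ['pharmacy'] (min_width=8, slack=2)
Line 11: ['my', 'snow'] (min_width=7, slack=3)
Line 12: ['one', 'do'] (min_width=6, slack=4)
Line 13: ['mineral'] (min_width=7, slack=3)
Line 14: ['train', 'wind'] (min_width=10, slack=0)
Line 15: ['coffee'] (min_width=6, slack=4)
Total lines: 15

Answer: 15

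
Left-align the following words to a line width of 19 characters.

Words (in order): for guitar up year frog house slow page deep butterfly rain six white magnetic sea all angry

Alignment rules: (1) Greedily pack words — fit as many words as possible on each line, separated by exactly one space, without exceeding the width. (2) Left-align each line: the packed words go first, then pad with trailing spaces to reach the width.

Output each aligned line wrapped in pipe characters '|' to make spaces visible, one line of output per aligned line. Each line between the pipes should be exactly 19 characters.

Answer: |for guitar up year |
|frog house slow    |
|page deep butterfly|
|rain six white     |
|magnetic sea all   |
|angry              |

Derivation:
Line 1: ['for', 'guitar', 'up', 'year'] (min_width=18, slack=1)
Line 2: ['frog', 'house', 'slow'] (min_width=15, slack=4)
Line 3: ['page', 'deep', 'butterfly'] (min_width=19, slack=0)
Line 4: ['rain', 'six', 'white'] (min_width=14, slack=5)
Line 5: ['magnetic', 'sea', 'all'] (min_width=16, slack=3)
Line 6: ['angry'] (min_width=5, slack=14)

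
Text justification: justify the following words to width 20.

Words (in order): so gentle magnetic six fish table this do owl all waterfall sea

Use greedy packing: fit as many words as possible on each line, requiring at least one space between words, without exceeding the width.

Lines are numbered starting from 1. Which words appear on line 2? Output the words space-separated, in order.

Line 1: ['so', 'gentle', 'magnetic'] (min_width=18, slack=2)
Line 2: ['six', 'fish', 'table', 'this'] (min_width=19, slack=1)
Line 3: ['do', 'owl', 'all', 'waterfall'] (min_width=20, slack=0)
Line 4: ['sea'] (min_width=3, slack=17)

Answer: six fish table this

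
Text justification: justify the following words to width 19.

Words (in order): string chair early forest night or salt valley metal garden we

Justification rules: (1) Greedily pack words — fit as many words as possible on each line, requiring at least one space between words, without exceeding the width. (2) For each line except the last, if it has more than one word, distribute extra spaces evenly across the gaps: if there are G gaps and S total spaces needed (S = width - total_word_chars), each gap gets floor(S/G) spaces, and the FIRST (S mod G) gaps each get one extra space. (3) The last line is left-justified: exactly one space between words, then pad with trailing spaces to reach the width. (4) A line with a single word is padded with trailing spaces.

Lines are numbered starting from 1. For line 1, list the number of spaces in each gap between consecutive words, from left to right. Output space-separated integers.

Answer: 2 1

Derivation:
Line 1: ['string', 'chair', 'early'] (min_width=18, slack=1)
Line 2: ['forest', 'night', 'or'] (min_width=15, slack=4)
Line 3: ['salt', 'valley', 'metal'] (min_width=17, slack=2)
Line 4: ['garden', 'we'] (min_width=9, slack=10)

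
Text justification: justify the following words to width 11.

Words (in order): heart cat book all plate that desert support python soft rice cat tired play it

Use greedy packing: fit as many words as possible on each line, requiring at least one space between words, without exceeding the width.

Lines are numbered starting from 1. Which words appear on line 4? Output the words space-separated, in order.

Answer: desert

Derivation:
Line 1: ['heart', 'cat'] (min_width=9, slack=2)
Line 2: ['book', 'all'] (min_width=8, slack=3)
Line 3: ['plate', 'that'] (min_width=10, slack=1)
Line 4: ['desert'] (min_width=6, slack=5)
Line 5: ['support'] (min_width=7, slack=4)
Line 6: ['python', 'soft'] (min_width=11, slack=0)
Line 7: ['rice', 'cat'] (min_width=8, slack=3)
Line 8: ['tired', 'play'] (min_width=10, slack=1)
Line 9: ['it'] (min_width=2, slack=9)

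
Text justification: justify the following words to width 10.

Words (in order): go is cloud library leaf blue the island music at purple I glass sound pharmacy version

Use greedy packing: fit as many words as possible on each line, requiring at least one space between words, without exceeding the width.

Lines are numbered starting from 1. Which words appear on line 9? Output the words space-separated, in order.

Line 1: ['go', 'is'] (min_width=5, slack=5)
Line 2: ['cloud'] (min_width=5, slack=5)
Line 3: ['library'] (min_width=7, slack=3)
Line 4: ['leaf', 'blue'] (min_width=9, slack=1)
Line 5: ['the', 'island'] (min_width=10, slack=0)
Line 6: ['music', 'at'] (min_width=8, slack=2)
Line 7: ['purple', 'I'] (min_width=8, slack=2)
Line 8: ['glass'] (min_width=5, slack=5)
Line 9: ['sound'] (min_width=5, slack=5)
Line 10: ['pharmacy'] (min_width=8, slack=2)
Line 11: ['version'] (min_width=7, slack=3)

Answer: sound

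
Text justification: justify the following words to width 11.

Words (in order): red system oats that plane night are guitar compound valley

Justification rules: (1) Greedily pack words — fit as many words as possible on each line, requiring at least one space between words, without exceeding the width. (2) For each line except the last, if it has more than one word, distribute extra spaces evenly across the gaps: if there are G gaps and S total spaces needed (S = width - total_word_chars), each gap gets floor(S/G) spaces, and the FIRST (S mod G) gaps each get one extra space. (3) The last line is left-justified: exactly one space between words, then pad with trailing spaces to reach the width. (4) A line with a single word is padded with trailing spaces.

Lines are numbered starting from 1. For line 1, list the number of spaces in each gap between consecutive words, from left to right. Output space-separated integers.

Line 1: ['red', 'system'] (min_width=10, slack=1)
Line 2: ['oats', 'that'] (min_width=9, slack=2)
Line 3: ['plane', 'night'] (min_width=11, slack=0)
Line 4: ['are', 'guitar'] (min_width=10, slack=1)
Line 5: ['compound'] (min_width=8, slack=3)
Line 6: ['valley'] (min_width=6, slack=5)

Answer: 2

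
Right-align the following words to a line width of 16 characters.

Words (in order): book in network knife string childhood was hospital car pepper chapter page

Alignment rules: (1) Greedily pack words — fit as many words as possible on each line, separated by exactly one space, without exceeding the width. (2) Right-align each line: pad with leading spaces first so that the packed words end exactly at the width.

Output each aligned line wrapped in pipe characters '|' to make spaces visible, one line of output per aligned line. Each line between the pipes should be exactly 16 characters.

Line 1: ['book', 'in', 'network'] (min_width=15, slack=1)
Line 2: ['knife', 'string'] (min_width=12, slack=4)
Line 3: ['childhood', 'was'] (min_width=13, slack=3)
Line 4: ['hospital', 'car'] (min_width=12, slack=4)
Line 5: ['pepper', 'chapter'] (min_width=14, slack=2)
Line 6: ['page'] (min_width=4, slack=12)

Answer: | book in network|
|    knife string|
|   childhood was|
|    hospital car|
|  pepper chapter|
|            page|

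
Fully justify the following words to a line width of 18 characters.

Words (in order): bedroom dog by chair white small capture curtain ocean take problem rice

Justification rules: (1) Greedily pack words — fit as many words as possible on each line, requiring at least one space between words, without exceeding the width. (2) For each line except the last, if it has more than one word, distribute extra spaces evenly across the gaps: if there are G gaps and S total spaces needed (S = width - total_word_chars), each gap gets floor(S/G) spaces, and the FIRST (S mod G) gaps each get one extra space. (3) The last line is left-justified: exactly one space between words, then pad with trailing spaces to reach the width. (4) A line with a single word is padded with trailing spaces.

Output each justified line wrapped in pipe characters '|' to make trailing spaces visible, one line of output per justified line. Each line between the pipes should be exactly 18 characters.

Line 1: ['bedroom', 'dog', 'by'] (min_width=14, slack=4)
Line 2: ['chair', 'white', 'small'] (min_width=17, slack=1)
Line 3: ['capture', 'curtain'] (min_width=15, slack=3)
Line 4: ['ocean', 'take', 'problem'] (min_width=18, slack=0)
Line 5: ['rice'] (min_width=4, slack=14)

Answer: |bedroom   dog   by|
|chair  white small|
|capture    curtain|
|ocean take problem|
|rice              |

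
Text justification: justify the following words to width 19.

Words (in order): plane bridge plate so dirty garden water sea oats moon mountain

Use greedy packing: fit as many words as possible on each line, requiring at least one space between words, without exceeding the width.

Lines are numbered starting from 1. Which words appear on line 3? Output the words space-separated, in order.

Line 1: ['plane', 'bridge', 'plate'] (min_width=18, slack=1)
Line 2: ['so', 'dirty', 'garden'] (min_width=15, slack=4)
Line 3: ['water', 'sea', 'oats', 'moon'] (min_width=19, slack=0)
Line 4: ['mountain'] (min_width=8, slack=11)

Answer: water sea oats moon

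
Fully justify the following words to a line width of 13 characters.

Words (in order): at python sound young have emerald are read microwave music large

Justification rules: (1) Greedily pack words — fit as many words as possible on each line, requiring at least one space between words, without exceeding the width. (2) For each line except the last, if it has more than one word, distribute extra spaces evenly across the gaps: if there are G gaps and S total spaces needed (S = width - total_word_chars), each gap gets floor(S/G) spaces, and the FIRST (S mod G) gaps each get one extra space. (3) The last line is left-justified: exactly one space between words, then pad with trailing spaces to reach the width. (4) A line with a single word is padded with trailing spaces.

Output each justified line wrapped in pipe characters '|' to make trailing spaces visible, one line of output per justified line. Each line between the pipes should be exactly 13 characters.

Answer: |at     python|
|sound   young|
|have  emerald|
|are      read|
|microwave    |
|music large  |

Derivation:
Line 1: ['at', 'python'] (min_width=9, slack=4)
Line 2: ['sound', 'young'] (min_width=11, slack=2)
Line 3: ['have', 'emerald'] (min_width=12, slack=1)
Line 4: ['are', 'read'] (min_width=8, slack=5)
Line 5: ['microwave'] (min_width=9, slack=4)
Line 6: ['music', 'large'] (min_width=11, slack=2)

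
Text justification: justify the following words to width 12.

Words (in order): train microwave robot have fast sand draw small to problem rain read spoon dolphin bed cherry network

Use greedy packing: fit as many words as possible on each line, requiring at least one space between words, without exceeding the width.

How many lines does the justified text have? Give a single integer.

Line 1: ['train'] (min_width=5, slack=7)
Line 2: ['microwave'] (min_width=9, slack=3)
Line 3: ['robot', 'have'] (min_width=10, slack=2)
Line 4: ['fast', 'sand'] (min_width=9, slack=3)
Line 5: ['draw', 'small'] (min_width=10, slack=2)
Line 6: ['to', 'problem'] (min_width=10, slack=2)
Line 7: ['rain', 'read'] (min_width=9, slack=3)
Line 8: ['spoon'] (min_width=5, slack=7)
Line 9: ['dolphin', 'bed'] (min_width=11, slack=1)
Line 10: ['cherry'] (min_width=6, slack=6)
Line 11: ['network'] (min_width=7, slack=5)
Total lines: 11

Answer: 11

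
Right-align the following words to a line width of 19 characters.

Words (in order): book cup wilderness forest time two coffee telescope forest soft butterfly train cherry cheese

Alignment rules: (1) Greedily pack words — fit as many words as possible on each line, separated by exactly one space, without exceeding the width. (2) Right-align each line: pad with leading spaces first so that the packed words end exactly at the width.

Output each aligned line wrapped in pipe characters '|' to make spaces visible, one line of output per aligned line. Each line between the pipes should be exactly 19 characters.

Line 1: ['book', 'cup', 'wilderness'] (min_width=19, slack=0)
Line 2: ['forest', 'time', 'two'] (min_width=15, slack=4)
Line 3: ['coffee', 'telescope'] (min_width=16, slack=3)
Line 4: ['forest', 'soft'] (min_width=11, slack=8)
Line 5: ['butterfly', 'train'] (min_width=15, slack=4)
Line 6: ['cherry', 'cheese'] (min_width=13, slack=6)

Answer: |book cup wilderness|
|    forest time two|
|   coffee telescope|
|        forest soft|
|    butterfly train|
|      cherry cheese|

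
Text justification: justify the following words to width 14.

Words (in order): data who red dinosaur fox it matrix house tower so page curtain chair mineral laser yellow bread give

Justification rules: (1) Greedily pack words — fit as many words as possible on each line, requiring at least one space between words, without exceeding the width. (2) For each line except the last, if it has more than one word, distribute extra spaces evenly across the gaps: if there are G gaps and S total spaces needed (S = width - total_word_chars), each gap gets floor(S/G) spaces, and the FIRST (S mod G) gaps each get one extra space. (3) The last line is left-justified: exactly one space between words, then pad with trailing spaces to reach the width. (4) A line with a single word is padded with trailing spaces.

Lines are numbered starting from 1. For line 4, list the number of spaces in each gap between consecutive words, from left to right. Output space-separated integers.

Line 1: ['data', 'who', 'red'] (min_width=12, slack=2)
Line 2: ['dinosaur', 'fox'] (min_width=12, slack=2)
Line 3: ['it', 'matrix'] (min_width=9, slack=5)
Line 4: ['house', 'tower', 'so'] (min_width=14, slack=0)
Line 5: ['page', 'curtain'] (min_width=12, slack=2)
Line 6: ['chair', 'mineral'] (min_width=13, slack=1)
Line 7: ['laser', 'yellow'] (min_width=12, slack=2)
Line 8: ['bread', 'give'] (min_width=10, slack=4)

Answer: 1 1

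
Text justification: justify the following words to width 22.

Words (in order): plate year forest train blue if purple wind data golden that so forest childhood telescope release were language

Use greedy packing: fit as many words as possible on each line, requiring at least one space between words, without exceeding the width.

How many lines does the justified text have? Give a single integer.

Line 1: ['plate', 'year', 'forest'] (min_width=17, slack=5)
Line 2: ['train', 'blue', 'if', 'purple'] (min_width=20, slack=2)
Line 3: ['wind', 'data', 'golden', 'that'] (min_width=21, slack=1)
Line 4: ['so', 'forest', 'childhood'] (min_width=19, slack=3)
Line 5: ['telescope', 'release', 'were'] (min_width=22, slack=0)
Line 6: ['language'] (min_width=8, slack=14)
Total lines: 6

Answer: 6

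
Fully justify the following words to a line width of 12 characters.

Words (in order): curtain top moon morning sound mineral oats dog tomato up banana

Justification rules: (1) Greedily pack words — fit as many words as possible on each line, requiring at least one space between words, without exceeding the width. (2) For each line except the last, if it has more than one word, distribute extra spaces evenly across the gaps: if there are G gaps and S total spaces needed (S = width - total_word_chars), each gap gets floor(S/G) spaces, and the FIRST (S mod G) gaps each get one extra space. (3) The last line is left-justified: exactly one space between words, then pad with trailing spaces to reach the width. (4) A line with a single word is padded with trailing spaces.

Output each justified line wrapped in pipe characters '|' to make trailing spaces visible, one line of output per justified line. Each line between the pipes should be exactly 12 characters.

Line 1: ['curtain', 'top'] (min_width=11, slack=1)
Line 2: ['moon', 'morning'] (min_width=12, slack=0)
Line 3: ['sound'] (min_width=5, slack=7)
Line 4: ['mineral', 'oats'] (min_width=12, slack=0)
Line 5: ['dog', 'tomato'] (min_width=10, slack=2)
Line 6: ['up', 'banana'] (min_width=9, slack=3)

Answer: |curtain  top|
|moon morning|
|sound       |
|mineral oats|
|dog   tomato|
|up banana   |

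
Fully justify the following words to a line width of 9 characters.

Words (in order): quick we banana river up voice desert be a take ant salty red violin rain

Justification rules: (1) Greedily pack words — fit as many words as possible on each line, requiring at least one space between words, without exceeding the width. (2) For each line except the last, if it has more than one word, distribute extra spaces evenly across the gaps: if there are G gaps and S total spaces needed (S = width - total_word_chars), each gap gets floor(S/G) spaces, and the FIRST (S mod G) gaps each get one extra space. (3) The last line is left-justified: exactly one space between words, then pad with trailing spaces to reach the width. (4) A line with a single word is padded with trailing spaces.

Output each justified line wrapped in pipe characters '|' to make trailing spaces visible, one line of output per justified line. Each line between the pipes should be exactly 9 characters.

Line 1: ['quick', 'we'] (min_width=8, slack=1)
Line 2: ['banana'] (min_width=6, slack=3)
Line 3: ['river', 'up'] (min_width=8, slack=1)
Line 4: ['voice'] (min_width=5, slack=4)
Line 5: ['desert', 'be'] (min_width=9, slack=0)
Line 6: ['a', 'take'] (min_width=6, slack=3)
Line 7: ['ant', 'salty'] (min_width=9, slack=0)
Line 8: ['red'] (min_width=3, slack=6)
Line 9: ['violin'] (min_width=6, slack=3)
Line 10: ['rain'] (min_width=4, slack=5)

Answer: |quick  we|
|banana   |
|river  up|
|voice    |
|desert be|
|a    take|
|ant salty|
|red      |
|violin   |
|rain     |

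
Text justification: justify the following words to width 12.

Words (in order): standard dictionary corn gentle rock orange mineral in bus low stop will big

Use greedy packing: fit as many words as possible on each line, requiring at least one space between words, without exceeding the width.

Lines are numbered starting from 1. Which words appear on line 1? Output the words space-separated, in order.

Line 1: ['standard'] (min_width=8, slack=4)
Line 2: ['dictionary'] (min_width=10, slack=2)
Line 3: ['corn', 'gentle'] (min_width=11, slack=1)
Line 4: ['rock', 'orange'] (min_width=11, slack=1)
Line 5: ['mineral', 'in'] (min_width=10, slack=2)
Line 6: ['bus', 'low', 'stop'] (min_width=12, slack=0)
Line 7: ['will', 'big'] (min_width=8, slack=4)

Answer: standard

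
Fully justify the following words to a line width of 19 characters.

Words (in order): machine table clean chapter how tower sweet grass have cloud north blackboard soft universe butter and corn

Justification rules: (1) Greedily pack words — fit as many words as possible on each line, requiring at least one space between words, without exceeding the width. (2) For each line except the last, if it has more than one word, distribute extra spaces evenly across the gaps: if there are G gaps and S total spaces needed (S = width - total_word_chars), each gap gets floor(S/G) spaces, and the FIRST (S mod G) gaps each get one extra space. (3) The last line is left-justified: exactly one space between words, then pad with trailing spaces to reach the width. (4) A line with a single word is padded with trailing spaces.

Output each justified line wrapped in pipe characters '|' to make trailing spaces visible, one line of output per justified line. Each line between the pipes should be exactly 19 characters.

Line 1: ['machine', 'table', 'clean'] (min_width=19, slack=0)
Line 2: ['chapter', 'how', 'tower'] (min_width=17, slack=2)
Line 3: ['sweet', 'grass', 'have'] (min_width=16, slack=3)
Line 4: ['cloud', 'north'] (min_width=11, slack=8)
Line 5: ['blackboard', 'soft'] (min_width=15, slack=4)
Line 6: ['universe', 'butter', 'and'] (min_width=19, slack=0)
Line 7: ['corn'] (min_width=4, slack=15)

Answer: |machine table clean|
|chapter  how  tower|
|sweet   grass  have|
|cloud         north|
|blackboard     soft|
|universe butter and|
|corn               |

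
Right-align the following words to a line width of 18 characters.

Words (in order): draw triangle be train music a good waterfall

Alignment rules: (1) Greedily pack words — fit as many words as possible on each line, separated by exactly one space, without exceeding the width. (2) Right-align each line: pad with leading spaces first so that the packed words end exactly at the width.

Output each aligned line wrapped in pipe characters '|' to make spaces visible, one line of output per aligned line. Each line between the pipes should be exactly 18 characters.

Answer: |  draw triangle be|
|train music a good|
|         waterfall|

Derivation:
Line 1: ['draw', 'triangle', 'be'] (min_width=16, slack=2)
Line 2: ['train', 'music', 'a', 'good'] (min_width=18, slack=0)
Line 3: ['waterfall'] (min_width=9, slack=9)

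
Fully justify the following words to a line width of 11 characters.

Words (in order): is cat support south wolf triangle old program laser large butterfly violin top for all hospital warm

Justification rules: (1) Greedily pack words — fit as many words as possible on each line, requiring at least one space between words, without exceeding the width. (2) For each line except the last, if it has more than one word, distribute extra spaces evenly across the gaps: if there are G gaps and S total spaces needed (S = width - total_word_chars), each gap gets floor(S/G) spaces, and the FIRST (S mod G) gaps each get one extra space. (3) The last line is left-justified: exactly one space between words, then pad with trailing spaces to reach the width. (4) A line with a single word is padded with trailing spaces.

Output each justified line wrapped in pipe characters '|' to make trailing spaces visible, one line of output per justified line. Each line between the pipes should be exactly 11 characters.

Line 1: ['is', 'cat'] (min_width=6, slack=5)
Line 2: ['support'] (min_width=7, slack=4)
Line 3: ['south', 'wolf'] (min_width=10, slack=1)
Line 4: ['triangle'] (min_width=8, slack=3)
Line 5: ['old', 'program'] (min_width=11, slack=0)
Line 6: ['laser', 'large'] (min_width=11, slack=0)
Line 7: ['butterfly'] (min_width=9, slack=2)
Line 8: ['violin', 'top'] (min_width=10, slack=1)
Line 9: ['for', 'all'] (min_width=7, slack=4)
Line 10: ['hospital'] (min_width=8, slack=3)
Line 11: ['warm'] (min_width=4, slack=7)

Answer: |is      cat|
|support    |
|south  wolf|
|triangle   |
|old program|
|laser large|
|butterfly  |
|violin  top|
|for     all|
|hospital   |
|warm       |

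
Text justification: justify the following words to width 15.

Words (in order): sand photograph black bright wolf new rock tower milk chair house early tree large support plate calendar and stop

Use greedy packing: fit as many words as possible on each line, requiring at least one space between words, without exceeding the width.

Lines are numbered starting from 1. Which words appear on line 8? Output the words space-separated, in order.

Line 1: ['sand', 'photograph'] (min_width=15, slack=0)
Line 2: ['black', 'bright'] (min_width=12, slack=3)
Line 3: ['wolf', 'new', 'rock'] (min_width=13, slack=2)
Line 4: ['tower', 'milk'] (min_width=10, slack=5)
Line 5: ['chair', 'house'] (min_width=11, slack=4)
Line 6: ['early', 'tree'] (min_width=10, slack=5)
Line 7: ['large', 'support'] (min_width=13, slack=2)
Line 8: ['plate', 'calendar'] (min_width=14, slack=1)
Line 9: ['and', 'stop'] (min_width=8, slack=7)

Answer: plate calendar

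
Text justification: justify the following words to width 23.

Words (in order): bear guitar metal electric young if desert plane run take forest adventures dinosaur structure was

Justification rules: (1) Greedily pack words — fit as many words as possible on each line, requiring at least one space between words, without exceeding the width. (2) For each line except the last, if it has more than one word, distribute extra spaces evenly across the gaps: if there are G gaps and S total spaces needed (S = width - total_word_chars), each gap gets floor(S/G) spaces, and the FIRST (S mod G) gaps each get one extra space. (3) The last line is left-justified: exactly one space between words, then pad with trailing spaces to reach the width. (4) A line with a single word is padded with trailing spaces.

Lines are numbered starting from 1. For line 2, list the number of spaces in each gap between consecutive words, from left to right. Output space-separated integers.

Line 1: ['bear', 'guitar', 'metal'] (min_width=17, slack=6)
Line 2: ['electric', 'young', 'if'] (min_width=17, slack=6)
Line 3: ['desert', 'plane', 'run', 'take'] (min_width=21, slack=2)
Line 4: ['forest', 'adventures'] (min_width=17, slack=6)
Line 5: ['dinosaur', 'structure', 'was'] (min_width=22, slack=1)

Answer: 4 4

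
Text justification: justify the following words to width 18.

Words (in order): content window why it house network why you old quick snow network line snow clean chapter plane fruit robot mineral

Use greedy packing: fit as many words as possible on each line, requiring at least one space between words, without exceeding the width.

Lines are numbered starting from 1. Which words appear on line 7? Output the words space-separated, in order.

Answer: mineral

Derivation:
Line 1: ['content', 'window', 'why'] (min_width=18, slack=0)
Line 2: ['it', 'house', 'network'] (min_width=16, slack=2)
Line 3: ['why', 'you', 'old', 'quick'] (min_width=17, slack=1)
Line 4: ['snow', 'network', 'line'] (min_width=17, slack=1)
Line 5: ['snow', 'clean', 'chapter'] (min_width=18, slack=0)
Line 6: ['plane', 'fruit', 'robot'] (min_width=17, slack=1)
Line 7: ['mineral'] (min_width=7, slack=11)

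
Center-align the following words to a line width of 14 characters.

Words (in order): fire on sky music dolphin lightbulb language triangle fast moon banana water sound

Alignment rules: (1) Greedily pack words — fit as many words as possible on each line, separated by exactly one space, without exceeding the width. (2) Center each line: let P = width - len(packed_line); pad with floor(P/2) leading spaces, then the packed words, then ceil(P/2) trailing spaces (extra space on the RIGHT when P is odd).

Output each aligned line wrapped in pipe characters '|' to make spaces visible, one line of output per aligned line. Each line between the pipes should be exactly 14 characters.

Answer: | fire on sky  |
|music dolphin |
|  lightbulb   |
|   language   |
|triangle fast |
| moon banana  |
| water sound  |

Derivation:
Line 1: ['fire', 'on', 'sky'] (min_width=11, slack=3)
Line 2: ['music', 'dolphin'] (min_width=13, slack=1)
Line 3: ['lightbulb'] (min_width=9, slack=5)
Line 4: ['language'] (min_width=8, slack=6)
Line 5: ['triangle', 'fast'] (min_width=13, slack=1)
Line 6: ['moon', 'banana'] (min_width=11, slack=3)
Line 7: ['water', 'sound'] (min_width=11, slack=3)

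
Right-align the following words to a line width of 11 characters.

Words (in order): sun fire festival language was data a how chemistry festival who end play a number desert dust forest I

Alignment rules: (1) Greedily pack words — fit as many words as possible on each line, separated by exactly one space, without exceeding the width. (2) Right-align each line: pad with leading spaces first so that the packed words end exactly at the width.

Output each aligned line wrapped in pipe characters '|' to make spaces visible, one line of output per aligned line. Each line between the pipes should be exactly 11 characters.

Line 1: ['sun', 'fire'] (min_width=8, slack=3)
Line 2: ['festival'] (min_width=8, slack=3)
Line 3: ['language'] (min_width=8, slack=3)
Line 4: ['was', 'data', 'a'] (min_width=10, slack=1)
Line 5: ['how'] (min_width=3, slack=8)
Line 6: ['chemistry'] (min_width=9, slack=2)
Line 7: ['festival'] (min_width=8, slack=3)
Line 8: ['who', 'end'] (min_width=7, slack=4)
Line 9: ['play', 'a'] (min_width=6, slack=5)
Line 10: ['number'] (min_width=6, slack=5)
Line 11: ['desert', 'dust'] (min_width=11, slack=0)
Line 12: ['forest', 'I'] (min_width=8, slack=3)

Answer: |   sun fire|
|   festival|
|   language|
| was data a|
|        how|
|  chemistry|
|   festival|
|    who end|
|     play a|
|     number|
|desert dust|
|   forest I|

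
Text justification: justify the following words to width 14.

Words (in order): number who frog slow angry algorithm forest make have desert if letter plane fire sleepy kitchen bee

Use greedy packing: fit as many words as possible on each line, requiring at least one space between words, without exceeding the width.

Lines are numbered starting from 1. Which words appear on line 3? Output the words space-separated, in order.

Line 1: ['number', 'who'] (min_width=10, slack=4)
Line 2: ['frog', 'slow'] (min_width=9, slack=5)
Line 3: ['angry'] (min_width=5, slack=9)
Line 4: ['algorithm'] (min_width=9, slack=5)
Line 5: ['forest', 'make'] (min_width=11, slack=3)
Line 6: ['have', 'desert', 'if'] (min_width=14, slack=0)
Line 7: ['letter', 'plane'] (min_width=12, slack=2)
Line 8: ['fire', 'sleepy'] (min_width=11, slack=3)
Line 9: ['kitchen', 'bee'] (min_width=11, slack=3)

Answer: angry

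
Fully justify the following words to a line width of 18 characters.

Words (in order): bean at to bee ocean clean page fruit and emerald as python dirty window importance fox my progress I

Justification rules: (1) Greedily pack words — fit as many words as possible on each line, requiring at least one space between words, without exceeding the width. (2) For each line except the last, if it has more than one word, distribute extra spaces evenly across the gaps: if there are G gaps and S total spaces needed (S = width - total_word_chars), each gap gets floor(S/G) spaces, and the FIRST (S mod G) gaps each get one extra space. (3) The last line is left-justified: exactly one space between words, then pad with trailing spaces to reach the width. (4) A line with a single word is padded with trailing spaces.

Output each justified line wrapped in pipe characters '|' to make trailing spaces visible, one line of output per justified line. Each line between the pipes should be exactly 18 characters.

Line 1: ['bean', 'at', 'to', 'bee'] (min_width=14, slack=4)
Line 2: ['ocean', 'clean', 'page'] (min_width=16, slack=2)
Line 3: ['fruit', 'and', 'emerald'] (min_width=17, slack=1)
Line 4: ['as', 'python', 'dirty'] (min_width=15, slack=3)
Line 5: ['window', 'importance'] (min_width=17, slack=1)
Line 6: ['fox', 'my', 'progress', 'I'] (min_width=17, slack=1)

Answer: |bean   at  to  bee|
|ocean  clean  page|
|fruit  and emerald|
|as   python  dirty|
|window  importance|
|fox my progress I |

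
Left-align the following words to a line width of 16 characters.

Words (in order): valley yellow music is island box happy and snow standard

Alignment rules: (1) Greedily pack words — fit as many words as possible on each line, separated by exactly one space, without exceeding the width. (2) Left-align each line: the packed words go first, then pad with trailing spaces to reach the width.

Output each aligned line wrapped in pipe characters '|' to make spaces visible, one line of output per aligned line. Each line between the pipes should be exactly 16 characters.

Answer: |valley yellow   |
|music is island |
|box happy and   |
|snow standard   |

Derivation:
Line 1: ['valley', 'yellow'] (min_width=13, slack=3)
Line 2: ['music', 'is', 'island'] (min_width=15, slack=1)
Line 3: ['box', 'happy', 'and'] (min_width=13, slack=3)
Line 4: ['snow', 'standard'] (min_width=13, slack=3)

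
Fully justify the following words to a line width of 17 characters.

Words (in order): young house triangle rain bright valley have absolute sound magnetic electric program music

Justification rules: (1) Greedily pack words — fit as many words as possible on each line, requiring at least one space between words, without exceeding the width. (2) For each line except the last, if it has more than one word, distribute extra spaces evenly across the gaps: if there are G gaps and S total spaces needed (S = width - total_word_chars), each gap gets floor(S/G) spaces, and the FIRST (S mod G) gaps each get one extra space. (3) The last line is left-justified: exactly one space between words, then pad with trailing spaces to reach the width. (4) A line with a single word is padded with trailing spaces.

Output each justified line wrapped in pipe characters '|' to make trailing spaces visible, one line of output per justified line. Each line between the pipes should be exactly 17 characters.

Line 1: ['young', 'house'] (min_width=11, slack=6)
Line 2: ['triangle', 'rain'] (min_width=13, slack=4)
Line 3: ['bright', 'valley'] (min_width=13, slack=4)
Line 4: ['have', 'absolute'] (min_width=13, slack=4)
Line 5: ['sound', 'magnetic'] (min_width=14, slack=3)
Line 6: ['electric', 'program'] (min_width=16, slack=1)
Line 7: ['music'] (min_width=5, slack=12)

Answer: |young       house|
|triangle     rain|
|bright     valley|
|have     absolute|
|sound    magnetic|
|electric  program|
|music            |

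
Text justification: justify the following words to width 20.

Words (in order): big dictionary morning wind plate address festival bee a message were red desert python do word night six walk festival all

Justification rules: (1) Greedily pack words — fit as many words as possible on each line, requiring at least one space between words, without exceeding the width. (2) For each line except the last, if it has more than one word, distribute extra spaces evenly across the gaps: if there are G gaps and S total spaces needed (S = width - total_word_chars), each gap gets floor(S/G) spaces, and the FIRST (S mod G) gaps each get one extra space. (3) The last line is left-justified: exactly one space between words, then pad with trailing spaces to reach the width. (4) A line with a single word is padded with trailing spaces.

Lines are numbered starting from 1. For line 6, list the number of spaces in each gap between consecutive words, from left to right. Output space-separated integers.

Answer: 2 1 1

Derivation:
Line 1: ['big', 'dictionary'] (min_width=14, slack=6)
Line 2: ['morning', 'wind', 'plate'] (min_width=18, slack=2)
Line 3: ['address', 'festival', 'bee'] (min_width=20, slack=0)
Line 4: ['a', 'message', 'were', 'red'] (min_width=18, slack=2)
Line 5: ['desert', 'python', 'do'] (min_width=16, slack=4)
Line 6: ['word', 'night', 'six', 'walk'] (min_width=19, slack=1)
Line 7: ['festival', 'all'] (min_width=12, slack=8)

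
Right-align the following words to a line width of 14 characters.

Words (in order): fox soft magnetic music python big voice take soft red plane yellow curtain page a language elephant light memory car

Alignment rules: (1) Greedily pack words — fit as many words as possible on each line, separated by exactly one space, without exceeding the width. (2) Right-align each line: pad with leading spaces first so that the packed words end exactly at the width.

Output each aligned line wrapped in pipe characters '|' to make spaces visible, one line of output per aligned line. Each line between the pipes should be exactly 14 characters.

Line 1: ['fox', 'soft'] (min_width=8, slack=6)
Line 2: ['magnetic', 'music'] (min_width=14, slack=0)
Line 3: ['python', 'big'] (min_width=10, slack=4)
Line 4: ['voice', 'take'] (min_width=10, slack=4)
Line 5: ['soft', 'red', 'plane'] (min_width=14, slack=0)
Line 6: ['yellow', 'curtain'] (min_width=14, slack=0)
Line 7: ['page', 'a'] (min_width=6, slack=8)
Line 8: ['language'] (min_width=8, slack=6)
Line 9: ['elephant', 'light'] (min_width=14, slack=0)
Line 10: ['memory', 'car'] (min_width=10, slack=4)

Answer: |      fox soft|
|magnetic music|
|    python big|
|    voice take|
|soft red plane|
|yellow curtain|
|        page a|
|      language|
|elephant light|
|    memory car|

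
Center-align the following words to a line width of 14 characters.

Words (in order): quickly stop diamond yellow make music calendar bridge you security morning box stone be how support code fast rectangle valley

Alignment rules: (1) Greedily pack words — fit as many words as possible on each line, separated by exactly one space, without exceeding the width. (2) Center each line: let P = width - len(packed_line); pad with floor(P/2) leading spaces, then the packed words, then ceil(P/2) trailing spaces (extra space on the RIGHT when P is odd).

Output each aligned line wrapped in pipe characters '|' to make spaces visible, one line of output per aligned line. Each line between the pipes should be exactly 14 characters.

Answer: | quickly stop |
|diamond yellow|
|  make music  |
|   calendar   |
|  bridge you  |
|   security   |
| morning box  |
| stone be how |
| support code |
|fast rectangle|
|    valley    |

Derivation:
Line 1: ['quickly', 'stop'] (min_width=12, slack=2)
Line 2: ['diamond', 'yellow'] (min_width=14, slack=0)
Line 3: ['make', 'music'] (min_width=10, slack=4)
Line 4: ['calendar'] (min_width=8, slack=6)
Line 5: ['bridge', 'you'] (min_width=10, slack=4)
Line 6: ['security'] (min_width=8, slack=6)
Line 7: ['morning', 'box'] (min_width=11, slack=3)
Line 8: ['stone', 'be', 'how'] (min_width=12, slack=2)
Line 9: ['support', 'code'] (min_width=12, slack=2)
Line 10: ['fast', 'rectangle'] (min_width=14, slack=0)
Line 11: ['valley'] (min_width=6, slack=8)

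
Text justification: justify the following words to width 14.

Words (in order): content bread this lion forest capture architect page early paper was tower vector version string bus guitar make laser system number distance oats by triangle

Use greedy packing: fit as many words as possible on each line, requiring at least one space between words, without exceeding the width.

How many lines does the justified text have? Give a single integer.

Line 1: ['content', 'bread'] (min_width=13, slack=1)
Line 2: ['this', 'lion'] (min_width=9, slack=5)
Line 3: ['forest', 'capture'] (min_width=14, slack=0)
Line 4: ['architect', 'page'] (min_width=14, slack=0)
Line 5: ['early', 'paper'] (min_width=11, slack=3)
Line 6: ['was', 'tower'] (min_width=9, slack=5)
Line 7: ['vector', 'version'] (min_width=14, slack=0)
Line 8: ['string', 'bus'] (min_width=10, slack=4)
Line 9: ['guitar', 'make'] (min_width=11, slack=3)
Line 10: ['laser', 'system'] (min_width=12, slack=2)
Line 11: ['number'] (min_width=6, slack=8)
Line 12: ['distance', 'oats'] (min_width=13, slack=1)
Line 13: ['by', 'triangle'] (min_width=11, slack=3)
Total lines: 13

Answer: 13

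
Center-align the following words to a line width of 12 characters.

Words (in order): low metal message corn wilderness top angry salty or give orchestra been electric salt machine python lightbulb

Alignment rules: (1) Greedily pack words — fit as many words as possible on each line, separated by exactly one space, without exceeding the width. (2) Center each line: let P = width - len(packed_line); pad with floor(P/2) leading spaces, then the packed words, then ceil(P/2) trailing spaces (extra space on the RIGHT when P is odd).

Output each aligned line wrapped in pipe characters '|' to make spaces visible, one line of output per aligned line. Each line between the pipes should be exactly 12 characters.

Answer: | low metal  |
|message corn|
| wilderness |
| top angry  |
|  salty or  |
|    give    |
| orchestra  |
|    been    |
|  electric  |
|salt machine|
|   python   |
| lightbulb  |

Derivation:
Line 1: ['low', 'metal'] (min_width=9, slack=3)
Line 2: ['message', 'corn'] (min_width=12, slack=0)
Line 3: ['wilderness'] (min_width=10, slack=2)
Line 4: ['top', 'angry'] (min_width=9, slack=3)
Line 5: ['salty', 'or'] (min_width=8, slack=4)
Line 6: ['give'] (min_width=4, slack=8)
Line 7: ['orchestra'] (min_width=9, slack=3)
Line 8: ['been'] (min_width=4, slack=8)
Line 9: ['electric'] (min_width=8, slack=4)
Line 10: ['salt', 'machine'] (min_width=12, slack=0)
Line 11: ['python'] (min_width=6, slack=6)
Line 12: ['lightbulb'] (min_width=9, slack=3)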